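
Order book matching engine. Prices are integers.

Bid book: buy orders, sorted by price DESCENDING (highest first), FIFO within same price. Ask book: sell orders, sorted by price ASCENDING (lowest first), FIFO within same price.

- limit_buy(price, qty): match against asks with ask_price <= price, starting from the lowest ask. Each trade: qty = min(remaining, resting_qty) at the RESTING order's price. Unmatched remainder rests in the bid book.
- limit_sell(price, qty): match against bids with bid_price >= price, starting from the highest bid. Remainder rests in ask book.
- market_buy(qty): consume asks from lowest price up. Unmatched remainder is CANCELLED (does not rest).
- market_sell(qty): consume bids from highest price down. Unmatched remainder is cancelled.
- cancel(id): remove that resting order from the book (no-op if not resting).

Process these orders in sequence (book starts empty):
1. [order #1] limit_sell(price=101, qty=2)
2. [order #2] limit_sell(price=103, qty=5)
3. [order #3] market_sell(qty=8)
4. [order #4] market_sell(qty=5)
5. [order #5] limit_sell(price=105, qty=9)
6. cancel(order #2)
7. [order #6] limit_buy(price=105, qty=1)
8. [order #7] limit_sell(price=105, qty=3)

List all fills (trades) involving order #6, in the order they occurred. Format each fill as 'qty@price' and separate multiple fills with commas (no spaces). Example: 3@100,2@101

After op 1 [order #1] limit_sell(price=101, qty=2): fills=none; bids=[-] asks=[#1:2@101]
After op 2 [order #2] limit_sell(price=103, qty=5): fills=none; bids=[-] asks=[#1:2@101 #2:5@103]
After op 3 [order #3] market_sell(qty=8): fills=none; bids=[-] asks=[#1:2@101 #2:5@103]
After op 4 [order #4] market_sell(qty=5): fills=none; bids=[-] asks=[#1:2@101 #2:5@103]
After op 5 [order #5] limit_sell(price=105, qty=9): fills=none; bids=[-] asks=[#1:2@101 #2:5@103 #5:9@105]
After op 6 cancel(order #2): fills=none; bids=[-] asks=[#1:2@101 #5:9@105]
After op 7 [order #6] limit_buy(price=105, qty=1): fills=#6x#1:1@101; bids=[-] asks=[#1:1@101 #5:9@105]
After op 8 [order #7] limit_sell(price=105, qty=3): fills=none; bids=[-] asks=[#1:1@101 #5:9@105 #7:3@105]

Answer: 1@101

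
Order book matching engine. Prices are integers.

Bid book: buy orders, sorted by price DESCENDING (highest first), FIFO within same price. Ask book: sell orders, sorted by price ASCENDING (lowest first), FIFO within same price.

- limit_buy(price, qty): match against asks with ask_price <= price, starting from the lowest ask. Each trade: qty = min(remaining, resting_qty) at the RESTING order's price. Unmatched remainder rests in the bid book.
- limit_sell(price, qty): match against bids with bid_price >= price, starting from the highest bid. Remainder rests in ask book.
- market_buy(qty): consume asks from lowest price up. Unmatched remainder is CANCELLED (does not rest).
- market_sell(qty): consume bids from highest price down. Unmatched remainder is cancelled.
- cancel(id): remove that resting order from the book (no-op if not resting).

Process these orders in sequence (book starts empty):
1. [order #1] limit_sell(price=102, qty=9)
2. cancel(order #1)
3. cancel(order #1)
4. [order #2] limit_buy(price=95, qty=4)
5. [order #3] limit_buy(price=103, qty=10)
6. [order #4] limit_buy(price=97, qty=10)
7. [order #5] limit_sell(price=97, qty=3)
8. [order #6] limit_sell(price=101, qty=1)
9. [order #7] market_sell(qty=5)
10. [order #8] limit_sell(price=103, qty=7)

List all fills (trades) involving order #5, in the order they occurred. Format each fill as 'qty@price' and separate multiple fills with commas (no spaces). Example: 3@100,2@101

After op 1 [order #1] limit_sell(price=102, qty=9): fills=none; bids=[-] asks=[#1:9@102]
After op 2 cancel(order #1): fills=none; bids=[-] asks=[-]
After op 3 cancel(order #1): fills=none; bids=[-] asks=[-]
After op 4 [order #2] limit_buy(price=95, qty=4): fills=none; bids=[#2:4@95] asks=[-]
After op 5 [order #3] limit_buy(price=103, qty=10): fills=none; bids=[#3:10@103 #2:4@95] asks=[-]
After op 6 [order #4] limit_buy(price=97, qty=10): fills=none; bids=[#3:10@103 #4:10@97 #2:4@95] asks=[-]
After op 7 [order #5] limit_sell(price=97, qty=3): fills=#3x#5:3@103; bids=[#3:7@103 #4:10@97 #2:4@95] asks=[-]
After op 8 [order #6] limit_sell(price=101, qty=1): fills=#3x#6:1@103; bids=[#3:6@103 #4:10@97 #2:4@95] asks=[-]
After op 9 [order #7] market_sell(qty=5): fills=#3x#7:5@103; bids=[#3:1@103 #4:10@97 #2:4@95] asks=[-]
After op 10 [order #8] limit_sell(price=103, qty=7): fills=#3x#8:1@103; bids=[#4:10@97 #2:4@95] asks=[#8:6@103]

Answer: 3@103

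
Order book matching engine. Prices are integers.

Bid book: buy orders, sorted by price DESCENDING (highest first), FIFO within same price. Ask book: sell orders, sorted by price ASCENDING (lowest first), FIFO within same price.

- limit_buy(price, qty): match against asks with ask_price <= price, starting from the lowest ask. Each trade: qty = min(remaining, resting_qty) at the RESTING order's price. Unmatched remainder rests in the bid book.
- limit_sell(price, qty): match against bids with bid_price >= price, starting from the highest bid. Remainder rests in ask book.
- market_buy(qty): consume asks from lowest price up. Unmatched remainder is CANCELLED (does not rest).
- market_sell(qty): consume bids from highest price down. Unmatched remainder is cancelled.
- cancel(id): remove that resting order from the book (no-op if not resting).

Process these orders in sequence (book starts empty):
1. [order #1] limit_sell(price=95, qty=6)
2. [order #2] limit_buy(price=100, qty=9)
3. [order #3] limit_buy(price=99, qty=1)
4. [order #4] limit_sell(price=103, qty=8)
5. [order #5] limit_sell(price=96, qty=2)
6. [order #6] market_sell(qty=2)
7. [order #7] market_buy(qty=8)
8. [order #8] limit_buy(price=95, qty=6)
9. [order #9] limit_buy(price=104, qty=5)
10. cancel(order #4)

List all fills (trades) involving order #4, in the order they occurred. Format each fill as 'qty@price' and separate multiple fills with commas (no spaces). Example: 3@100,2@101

Answer: 8@103

Derivation:
After op 1 [order #1] limit_sell(price=95, qty=6): fills=none; bids=[-] asks=[#1:6@95]
After op 2 [order #2] limit_buy(price=100, qty=9): fills=#2x#1:6@95; bids=[#2:3@100] asks=[-]
After op 3 [order #3] limit_buy(price=99, qty=1): fills=none; bids=[#2:3@100 #3:1@99] asks=[-]
After op 4 [order #4] limit_sell(price=103, qty=8): fills=none; bids=[#2:3@100 #3:1@99] asks=[#4:8@103]
After op 5 [order #5] limit_sell(price=96, qty=2): fills=#2x#5:2@100; bids=[#2:1@100 #3:1@99] asks=[#4:8@103]
After op 6 [order #6] market_sell(qty=2): fills=#2x#6:1@100 #3x#6:1@99; bids=[-] asks=[#4:8@103]
After op 7 [order #7] market_buy(qty=8): fills=#7x#4:8@103; bids=[-] asks=[-]
After op 8 [order #8] limit_buy(price=95, qty=6): fills=none; bids=[#8:6@95] asks=[-]
After op 9 [order #9] limit_buy(price=104, qty=5): fills=none; bids=[#9:5@104 #8:6@95] asks=[-]
After op 10 cancel(order #4): fills=none; bids=[#9:5@104 #8:6@95] asks=[-]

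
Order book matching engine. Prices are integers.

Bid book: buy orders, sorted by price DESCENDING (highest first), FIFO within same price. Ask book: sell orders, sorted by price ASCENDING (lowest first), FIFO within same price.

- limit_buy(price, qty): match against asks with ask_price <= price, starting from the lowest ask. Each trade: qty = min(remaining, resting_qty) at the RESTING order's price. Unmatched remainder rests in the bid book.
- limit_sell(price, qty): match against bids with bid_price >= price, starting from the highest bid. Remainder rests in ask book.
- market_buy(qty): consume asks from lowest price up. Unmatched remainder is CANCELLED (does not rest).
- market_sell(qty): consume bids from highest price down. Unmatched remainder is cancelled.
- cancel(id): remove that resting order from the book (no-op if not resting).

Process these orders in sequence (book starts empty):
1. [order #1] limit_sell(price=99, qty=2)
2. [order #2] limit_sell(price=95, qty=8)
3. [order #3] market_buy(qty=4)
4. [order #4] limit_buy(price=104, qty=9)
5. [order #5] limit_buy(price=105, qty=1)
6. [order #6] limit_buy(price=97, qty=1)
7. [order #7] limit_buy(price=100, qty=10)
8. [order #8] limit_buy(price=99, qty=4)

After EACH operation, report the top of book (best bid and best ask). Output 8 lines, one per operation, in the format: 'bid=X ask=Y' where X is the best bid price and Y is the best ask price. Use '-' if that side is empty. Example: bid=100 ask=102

Answer: bid=- ask=99
bid=- ask=95
bid=- ask=95
bid=104 ask=-
bid=105 ask=-
bid=105 ask=-
bid=105 ask=-
bid=105 ask=-

Derivation:
After op 1 [order #1] limit_sell(price=99, qty=2): fills=none; bids=[-] asks=[#1:2@99]
After op 2 [order #2] limit_sell(price=95, qty=8): fills=none; bids=[-] asks=[#2:8@95 #1:2@99]
After op 3 [order #3] market_buy(qty=4): fills=#3x#2:4@95; bids=[-] asks=[#2:4@95 #1:2@99]
After op 4 [order #4] limit_buy(price=104, qty=9): fills=#4x#2:4@95 #4x#1:2@99; bids=[#4:3@104] asks=[-]
After op 5 [order #5] limit_buy(price=105, qty=1): fills=none; bids=[#5:1@105 #4:3@104] asks=[-]
After op 6 [order #6] limit_buy(price=97, qty=1): fills=none; bids=[#5:1@105 #4:3@104 #6:1@97] asks=[-]
After op 7 [order #7] limit_buy(price=100, qty=10): fills=none; bids=[#5:1@105 #4:3@104 #7:10@100 #6:1@97] asks=[-]
After op 8 [order #8] limit_buy(price=99, qty=4): fills=none; bids=[#5:1@105 #4:3@104 #7:10@100 #8:4@99 #6:1@97] asks=[-]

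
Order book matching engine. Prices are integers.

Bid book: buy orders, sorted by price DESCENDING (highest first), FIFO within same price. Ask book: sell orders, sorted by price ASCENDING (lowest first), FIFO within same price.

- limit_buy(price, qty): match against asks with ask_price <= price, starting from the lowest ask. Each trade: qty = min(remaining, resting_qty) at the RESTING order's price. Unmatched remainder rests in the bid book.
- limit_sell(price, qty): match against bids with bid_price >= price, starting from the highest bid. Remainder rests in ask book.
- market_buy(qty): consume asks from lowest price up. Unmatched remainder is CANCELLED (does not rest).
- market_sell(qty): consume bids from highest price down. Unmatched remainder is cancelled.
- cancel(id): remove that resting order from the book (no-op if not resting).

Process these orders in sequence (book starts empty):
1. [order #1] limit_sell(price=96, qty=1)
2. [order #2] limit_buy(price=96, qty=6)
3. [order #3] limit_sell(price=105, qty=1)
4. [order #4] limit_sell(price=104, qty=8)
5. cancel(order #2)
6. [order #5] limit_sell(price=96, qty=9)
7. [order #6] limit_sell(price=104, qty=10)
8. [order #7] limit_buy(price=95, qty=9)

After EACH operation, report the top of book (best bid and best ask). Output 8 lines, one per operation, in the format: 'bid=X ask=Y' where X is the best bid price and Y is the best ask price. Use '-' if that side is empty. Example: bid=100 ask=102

Answer: bid=- ask=96
bid=96 ask=-
bid=96 ask=105
bid=96 ask=104
bid=- ask=104
bid=- ask=96
bid=- ask=96
bid=95 ask=96

Derivation:
After op 1 [order #1] limit_sell(price=96, qty=1): fills=none; bids=[-] asks=[#1:1@96]
After op 2 [order #2] limit_buy(price=96, qty=6): fills=#2x#1:1@96; bids=[#2:5@96] asks=[-]
After op 3 [order #3] limit_sell(price=105, qty=1): fills=none; bids=[#2:5@96] asks=[#3:1@105]
After op 4 [order #4] limit_sell(price=104, qty=8): fills=none; bids=[#2:5@96] asks=[#4:8@104 #3:1@105]
After op 5 cancel(order #2): fills=none; bids=[-] asks=[#4:8@104 #3:1@105]
After op 6 [order #5] limit_sell(price=96, qty=9): fills=none; bids=[-] asks=[#5:9@96 #4:8@104 #3:1@105]
After op 7 [order #6] limit_sell(price=104, qty=10): fills=none; bids=[-] asks=[#5:9@96 #4:8@104 #6:10@104 #3:1@105]
After op 8 [order #7] limit_buy(price=95, qty=9): fills=none; bids=[#7:9@95] asks=[#5:9@96 #4:8@104 #6:10@104 #3:1@105]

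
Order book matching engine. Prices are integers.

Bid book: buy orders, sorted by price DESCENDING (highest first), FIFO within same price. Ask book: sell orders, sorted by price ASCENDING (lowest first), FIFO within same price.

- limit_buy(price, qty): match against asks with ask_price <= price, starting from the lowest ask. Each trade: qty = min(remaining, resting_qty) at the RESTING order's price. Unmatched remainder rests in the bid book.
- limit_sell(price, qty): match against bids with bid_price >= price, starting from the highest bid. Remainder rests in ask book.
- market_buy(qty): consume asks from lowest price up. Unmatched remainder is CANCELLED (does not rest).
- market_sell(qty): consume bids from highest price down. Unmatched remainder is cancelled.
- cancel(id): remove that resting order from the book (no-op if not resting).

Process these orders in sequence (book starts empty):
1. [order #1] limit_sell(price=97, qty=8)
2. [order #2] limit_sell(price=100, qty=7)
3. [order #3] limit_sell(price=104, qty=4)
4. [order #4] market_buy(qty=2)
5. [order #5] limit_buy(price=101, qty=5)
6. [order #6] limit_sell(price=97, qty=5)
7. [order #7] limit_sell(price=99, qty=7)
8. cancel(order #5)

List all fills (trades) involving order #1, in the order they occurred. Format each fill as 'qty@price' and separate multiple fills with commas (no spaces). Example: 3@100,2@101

Answer: 2@97,5@97

Derivation:
After op 1 [order #1] limit_sell(price=97, qty=8): fills=none; bids=[-] asks=[#1:8@97]
After op 2 [order #2] limit_sell(price=100, qty=7): fills=none; bids=[-] asks=[#1:8@97 #2:7@100]
After op 3 [order #3] limit_sell(price=104, qty=4): fills=none; bids=[-] asks=[#1:8@97 #2:7@100 #3:4@104]
After op 4 [order #4] market_buy(qty=2): fills=#4x#1:2@97; bids=[-] asks=[#1:6@97 #2:7@100 #3:4@104]
After op 5 [order #5] limit_buy(price=101, qty=5): fills=#5x#1:5@97; bids=[-] asks=[#1:1@97 #2:7@100 #3:4@104]
After op 6 [order #6] limit_sell(price=97, qty=5): fills=none; bids=[-] asks=[#1:1@97 #6:5@97 #2:7@100 #3:4@104]
After op 7 [order #7] limit_sell(price=99, qty=7): fills=none; bids=[-] asks=[#1:1@97 #6:5@97 #7:7@99 #2:7@100 #3:4@104]
After op 8 cancel(order #5): fills=none; bids=[-] asks=[#1:1@97 #6:5@97 #7:7@99 #2:7@100 #3:4@104]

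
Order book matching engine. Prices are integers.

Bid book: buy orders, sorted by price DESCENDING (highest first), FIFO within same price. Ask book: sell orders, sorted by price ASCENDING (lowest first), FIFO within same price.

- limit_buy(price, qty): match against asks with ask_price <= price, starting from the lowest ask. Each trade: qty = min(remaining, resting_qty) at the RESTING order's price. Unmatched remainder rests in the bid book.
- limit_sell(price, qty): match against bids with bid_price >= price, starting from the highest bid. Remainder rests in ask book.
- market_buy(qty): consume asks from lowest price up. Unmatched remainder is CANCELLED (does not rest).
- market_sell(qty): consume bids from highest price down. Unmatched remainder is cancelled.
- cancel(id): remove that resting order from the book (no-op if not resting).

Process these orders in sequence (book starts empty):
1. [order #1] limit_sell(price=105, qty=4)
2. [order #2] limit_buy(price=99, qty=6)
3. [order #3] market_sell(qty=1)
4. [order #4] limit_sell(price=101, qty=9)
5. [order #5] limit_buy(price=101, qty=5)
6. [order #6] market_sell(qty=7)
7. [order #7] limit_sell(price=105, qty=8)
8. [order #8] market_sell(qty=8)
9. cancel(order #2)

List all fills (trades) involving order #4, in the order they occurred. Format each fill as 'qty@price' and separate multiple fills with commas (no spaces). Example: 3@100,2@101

Answer: 5@101

Derivation:
After op 1 [order #1] limit_sell(price=105, qty=4): fills=none; bids=[-] asks=[#1:4@105]
After op 2 [order #2] limit_buy(price=99, qty=6): fills=none; bids=[#2:6@99] asks=[#1:4@105]
After op 3 [order #3] market_sell(qty=1): fills=#2x#3:1@99; bids=[#2:5@99] asks=[#1:4@105]
After op 4 [order #4] limit_sell(price=101, qty=9): fills=none; bids=[#2:5@99] asks=[#4:9@101 #1:4@105]
After op 5 [order #5] limit_buy(price=101, qty=5): fills=#5x#4:5@101; bids=[#2:5@99] asks=[#4:4@101 #1:4@105]
After op 6 [order #6] market_sell(qty=7): fills=#2x#6:5@99; bids=[-] asks=[#4:4@101 #1:4@105]
After op 7 [order #7] limit_sell(price=105, qty=8): fills=none; bids=[-] asks=[#4:4@101 #1:4@105 #7:8@105]
After op 8 [order #8] market_sell(qty=8): fills=none; bids=[-] asks=[#4:4@101 #1:4@105 #7:8@105]
After op 9 cancel(order #2): fills=none; bids=[-] asks=[#4:4@101 #1:4@105 #7:8@105]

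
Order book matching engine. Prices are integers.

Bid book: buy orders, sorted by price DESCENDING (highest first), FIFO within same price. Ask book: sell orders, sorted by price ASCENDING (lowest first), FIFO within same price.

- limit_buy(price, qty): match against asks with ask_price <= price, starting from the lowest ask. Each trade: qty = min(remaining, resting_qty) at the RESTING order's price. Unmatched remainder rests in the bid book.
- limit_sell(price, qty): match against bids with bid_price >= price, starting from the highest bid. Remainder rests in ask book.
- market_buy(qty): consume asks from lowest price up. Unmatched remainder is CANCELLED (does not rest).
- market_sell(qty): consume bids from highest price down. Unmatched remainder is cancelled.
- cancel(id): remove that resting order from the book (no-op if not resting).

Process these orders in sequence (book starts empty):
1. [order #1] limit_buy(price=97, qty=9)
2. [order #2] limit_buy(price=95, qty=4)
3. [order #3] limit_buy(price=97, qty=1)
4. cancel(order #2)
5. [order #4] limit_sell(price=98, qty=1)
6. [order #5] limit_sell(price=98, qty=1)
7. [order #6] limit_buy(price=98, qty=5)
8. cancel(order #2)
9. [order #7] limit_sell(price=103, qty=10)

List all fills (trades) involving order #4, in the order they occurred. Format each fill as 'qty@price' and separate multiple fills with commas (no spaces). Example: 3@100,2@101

After op 1 [order #1] limit_buy(price=97, qty=9): fills=none; bids=[#1:9@97] asks=[-]
After op 2 [order #2] limit_buy(price=95, qty=4): fills=none; bids=[#1:9@97 #2:4@95] asks=[-]
After op 3 [order #3] limit_buy(price=97, qty=1): fills=none; bids=[#1:9@97 #3:1@97 #2:4@95] asks=[-]
After op 4 cancel(order #2): fills=none; bids=[#1:9@97 #3:1@97] asks=[-]
After op 5 [order #4] limit_sell(price=98, qty=1): fills=none; bids=[#1:9@97 #3:1@97] asks=[#4:1@98]
After op 6 [order #5] limit_sell(price=98, qty=1): fills=none; bids=[#1:9@97 #3:1@97] asks=[#4:1@98 #5:1@98]
After op 7 [order #6] limit_buy(price=98, qty=5): fills=#6x#4:1@98 #6x#5:1@98; bids=[#6:3@98 #1:9@97 #3:1@97] asks=[-]
After op 8 cancel(order #2): fills=none; bids=[#6:3@98 #1:9@97 #3:1@97] asks=[-]
After op 9 [order #7] limit_sell(price=103, qty=10): fills=none; bids=[#6:3@98 #1:9@97 #3:1@97] asks=[#7:10@103]

Answer: 1@98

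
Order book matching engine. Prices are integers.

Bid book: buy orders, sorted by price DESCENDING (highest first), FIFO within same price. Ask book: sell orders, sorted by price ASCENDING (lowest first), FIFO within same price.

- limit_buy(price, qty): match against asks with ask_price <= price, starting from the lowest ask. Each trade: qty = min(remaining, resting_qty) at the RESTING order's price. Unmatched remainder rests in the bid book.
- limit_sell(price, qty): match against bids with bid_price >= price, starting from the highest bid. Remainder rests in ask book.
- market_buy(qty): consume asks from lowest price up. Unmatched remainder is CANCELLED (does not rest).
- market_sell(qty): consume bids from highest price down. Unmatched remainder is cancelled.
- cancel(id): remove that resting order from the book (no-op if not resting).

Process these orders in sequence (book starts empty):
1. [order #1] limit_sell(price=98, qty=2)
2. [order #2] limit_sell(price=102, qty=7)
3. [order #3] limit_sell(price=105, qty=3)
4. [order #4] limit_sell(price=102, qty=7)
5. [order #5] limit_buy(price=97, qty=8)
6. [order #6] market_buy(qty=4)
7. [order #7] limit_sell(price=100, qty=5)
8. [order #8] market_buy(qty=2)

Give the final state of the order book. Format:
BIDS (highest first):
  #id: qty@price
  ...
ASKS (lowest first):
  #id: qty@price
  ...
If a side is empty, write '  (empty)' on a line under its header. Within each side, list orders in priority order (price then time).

After op 1 [order #1] limit_sell(price=98, qty=2): fills=none; bids=[-] asks=[#1:2@98]
After op 2 [order #2] limit_sell(price=102, qty=7): fills=none; bids=[-] asks=[#1:2@98 #2:7@102]
After op 3 [order #3] limit_sell(price=105, qty=3): fills=none; bids=[-] asks=[#1:2@98 #2:7@102 #3:3@105]
After op 4 [order #4] limit_sell(price=102, qty=7): fills=none; bids=[-] asks=[#1:2@98 #2:7@102 #4:7@102 #3:3@105]
After op 5 [order #5] limit_buy(price=97, qty=8): fills=none; bids=[#5:8@97] asks=[#1:2@98 #2:7@102 #4:7@102 #3:3@105]
After op 6 [order #6] market_buy(qty=4): fills=#6x#1:2@98 #6x#2:2@102; bids=[#5:8@97] asks=[#2:5@102 #4:7@102 #3:3@105]
After op 7 [order #7] limit_sell(price=100, qty=5): fills=none; bids=[#5:8@97] asks=[#7:5@100 #2:5@102 #4:7@102 #3:3@105]
After op 8 [order #8] market_buy(qty=2): fills=#8x#7:2@100; bids=[#5:8@97] asks=[#7:3@100 #2:5@102 #4:7@102 #3:3@105]

Answer: BIDS (highest first):
  #5: 8@97
ASKS (lowest first):
  #7: 3@100
  #2: 5@102
  #4: 7@102
  #3: 3@105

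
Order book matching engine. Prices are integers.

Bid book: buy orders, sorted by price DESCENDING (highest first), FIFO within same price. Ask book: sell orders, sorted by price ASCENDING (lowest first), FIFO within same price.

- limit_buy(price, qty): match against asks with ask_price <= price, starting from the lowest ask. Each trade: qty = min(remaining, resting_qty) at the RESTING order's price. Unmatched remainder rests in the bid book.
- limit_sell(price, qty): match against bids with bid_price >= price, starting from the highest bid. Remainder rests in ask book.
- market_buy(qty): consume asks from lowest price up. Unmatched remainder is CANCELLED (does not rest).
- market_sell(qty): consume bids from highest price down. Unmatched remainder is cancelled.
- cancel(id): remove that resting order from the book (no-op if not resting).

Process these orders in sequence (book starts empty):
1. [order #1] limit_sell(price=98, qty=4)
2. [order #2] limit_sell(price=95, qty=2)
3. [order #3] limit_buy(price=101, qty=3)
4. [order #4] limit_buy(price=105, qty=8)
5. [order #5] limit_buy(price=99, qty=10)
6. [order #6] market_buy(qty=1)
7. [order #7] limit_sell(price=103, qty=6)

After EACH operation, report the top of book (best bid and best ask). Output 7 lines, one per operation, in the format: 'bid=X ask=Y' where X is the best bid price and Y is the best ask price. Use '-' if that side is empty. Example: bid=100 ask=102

After op 1 [order #1] limit_sell(price=98, qty=4): fills=none; bids=[-] asks=[#1:4@98]
After op 2 [order #2] limit_sell(price=95, qty=2): fills=none; bids=[-] asks=[#2:2@95 #1:4@98]
After op 3 [order #3] limit_buy(price=101, qty=3): fills=#3x#2:2@95 #3x#1:1@98; bids=[-] asks=[#1:3@98]
After op 4 [order #4] limit_buy(price=105, qty=8): fills=#4x#1:3@98; bids=[#4:5@105] asks=[-]
After op 5 [order #5] limit_buy(price=99, qty=10): fills=none; bids=[#4:5@105 #5:10@99] asks=[-]
After op 6 [order #6] market_buy(qty=1): fills=none; bids=[#4:5@105 #5:10@99] asks=[-]
After op 7 [order #7] limit_sell(price=103, qty=6): fills=#4x#7:5@105; bids=[#5:10@99] asks=[#7:1@103]

Answer: bid=- ask=98
bid=- ask=95
bid=- ask=98
bid=105 ask=-
bid=105 ask=-
bid=105 ask=-
bid=99 ask=103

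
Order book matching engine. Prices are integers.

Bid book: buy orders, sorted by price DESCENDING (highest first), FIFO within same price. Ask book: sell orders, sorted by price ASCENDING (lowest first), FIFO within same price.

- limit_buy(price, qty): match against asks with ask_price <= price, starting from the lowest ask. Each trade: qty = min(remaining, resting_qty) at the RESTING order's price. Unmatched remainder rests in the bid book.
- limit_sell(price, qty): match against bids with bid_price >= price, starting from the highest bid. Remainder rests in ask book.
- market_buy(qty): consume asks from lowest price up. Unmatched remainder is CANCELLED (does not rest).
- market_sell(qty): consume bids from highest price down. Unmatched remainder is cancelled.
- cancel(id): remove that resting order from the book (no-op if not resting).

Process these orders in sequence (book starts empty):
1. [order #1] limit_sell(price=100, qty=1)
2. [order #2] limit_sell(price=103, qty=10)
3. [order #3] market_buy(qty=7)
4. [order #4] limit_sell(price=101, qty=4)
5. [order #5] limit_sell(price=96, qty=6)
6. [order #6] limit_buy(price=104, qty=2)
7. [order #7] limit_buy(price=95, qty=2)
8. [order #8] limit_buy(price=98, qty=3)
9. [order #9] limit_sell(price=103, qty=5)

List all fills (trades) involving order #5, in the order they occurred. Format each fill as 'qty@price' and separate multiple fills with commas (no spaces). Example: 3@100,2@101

After op 1 [order #1] limit_sell(price=100, qty=1): fills=none; bids=[-] asks=[#1:1@100]
After op 2 [order #2] limit_sell(price=103, qty=10): fills=none; bids=[-] asks=[#1:1@100 #2:10@103]
After op 3 [order #3] market_buy(qty=7): fills=#3x#1:1@100 #3x#2:6@103; bids=[-] asks=[#2:4@103]
After op 4 [order #4] limit_sell(price=101, qty=4): fills=none; bids=[-] asks=[#4:4@101 #2:4@103]
After op 5 [order #5] limit_sell(price=96, qty=6): fills=none; bids=[-] asks=[#5:6@96 #4:4@101 #2:4@103]
After op 6 [order #6] limit_buy(price=104, qty=2): fills=#6x#5:2@96; bids=[-] asks=[#5:4@96 #4:4@101 #2:4@103]
After op 7 [order #7] limit_buy(price=95, qty=2): fills=none; bids=[#7:2@95] asks=[#5:4@96 #4:4@101 #2:4@103]
After op 8 [order #8] limit_buy(price=98, qty=3): fills=#8x#5:3@96; bids=[#7:2@95] asks=[#5:1@96 #4:4@101 #2:4@103]
After op 9 [order #9] limit_sell(price=103, qty=5): fills=none; bids=[#7:2@95] asks=[#5:1@96 #4:4@101 #2:4@103 #9:5@103]

Answer: 2@96,3@96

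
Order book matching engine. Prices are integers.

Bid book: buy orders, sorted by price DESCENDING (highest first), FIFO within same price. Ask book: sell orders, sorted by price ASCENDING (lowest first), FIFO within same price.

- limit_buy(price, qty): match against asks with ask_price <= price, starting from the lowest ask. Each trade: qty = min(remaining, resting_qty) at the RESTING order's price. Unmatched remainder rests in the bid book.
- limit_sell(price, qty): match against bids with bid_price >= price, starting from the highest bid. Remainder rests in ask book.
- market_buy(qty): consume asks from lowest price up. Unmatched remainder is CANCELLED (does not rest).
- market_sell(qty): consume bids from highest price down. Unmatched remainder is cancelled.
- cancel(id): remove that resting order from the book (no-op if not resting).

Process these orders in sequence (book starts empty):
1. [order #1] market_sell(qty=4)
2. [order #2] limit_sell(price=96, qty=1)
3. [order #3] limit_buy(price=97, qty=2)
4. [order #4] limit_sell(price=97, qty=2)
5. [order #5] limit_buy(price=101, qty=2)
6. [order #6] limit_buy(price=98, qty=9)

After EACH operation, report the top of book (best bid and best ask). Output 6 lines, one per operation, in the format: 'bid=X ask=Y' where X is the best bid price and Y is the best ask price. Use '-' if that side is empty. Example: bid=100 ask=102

Answer: bid=- ask=-
bid=- ask=96
bid=97 ask=-
bid=- ask=97
bid=101 ask=-
bid=101 ask=-

Derivation:
After op 1 [order #1] market_sell(qty=4): fills=none; bids=[-] asks=[-]
After op 2 [order #2] limit_sell(price=96, qty=1): fills=none; bids=[-] asks=[#2:1@96]
After op 3 [order #3] limit_buy(price=97, qty=2): fills=#3x#2:1@96; bids=[#3:1@97] asks=[-]
After op 4 [order #4] limit_sell(price=97, qty=2): fills=#3x#4:1@97; bids=[-] asks=[#4:1@97]
After op 5 [order #5] limit_buy(price=101, qty=2): fills=#5x#4:1@97; bids=[#5:1@101] asks=[-]
After op 6 [order #6] limit_buy(price=98, qty=9): fills=none; bids=[#5:1@101 #6:9@98] asks=[-]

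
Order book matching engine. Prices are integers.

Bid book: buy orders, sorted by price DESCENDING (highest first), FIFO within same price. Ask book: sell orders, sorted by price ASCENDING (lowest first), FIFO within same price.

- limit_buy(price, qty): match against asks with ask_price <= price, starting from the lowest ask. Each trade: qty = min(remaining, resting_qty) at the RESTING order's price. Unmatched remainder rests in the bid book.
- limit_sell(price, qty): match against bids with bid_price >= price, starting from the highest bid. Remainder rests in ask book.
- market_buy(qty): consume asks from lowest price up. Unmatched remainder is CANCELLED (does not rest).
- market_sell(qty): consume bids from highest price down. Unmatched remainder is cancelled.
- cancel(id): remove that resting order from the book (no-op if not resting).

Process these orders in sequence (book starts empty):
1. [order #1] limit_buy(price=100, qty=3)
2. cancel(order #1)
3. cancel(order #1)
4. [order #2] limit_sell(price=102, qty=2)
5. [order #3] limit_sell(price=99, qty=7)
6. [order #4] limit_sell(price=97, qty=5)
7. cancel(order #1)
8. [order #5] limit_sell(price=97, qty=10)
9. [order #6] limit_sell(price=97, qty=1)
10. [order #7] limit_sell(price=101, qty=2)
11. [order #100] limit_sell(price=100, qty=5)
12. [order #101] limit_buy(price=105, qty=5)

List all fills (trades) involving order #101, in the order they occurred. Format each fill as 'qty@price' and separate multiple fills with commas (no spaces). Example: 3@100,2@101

Answer: 5@97

Derivation:
After op 1 [order #1] limit_buy(price=100, qty=3): fills=none; bids=[#1:3@100] asks=[-]
After op 2 cancel(order #1): fills=none; bids=[-] asks=[-]
After op 3 cancel(order #1): fills=none; bids=[-] asks=[-]
After op 4 [order #2] limit_sell(price=102, qty=2): fills=none; bids=[-] asks=[#2:2@102]
After op 5 [order #3] limit_sell(price=99, qty=7): fills=none; bids=[-] asks=[#3:7@99 #2:2@102]
After op 6 [order #4] limit_sell(price=97, qty=5): fills=none; bids=[-] asks=[#4:5@97 #3:7@99 #2:2@102]
After op 7 cancel(order #1): fills=none; bids=[-] asks=[#4:5@97 #3:7@99 #2:2@102]
After op 8 [order #5] limit_sell(price=97, qty=10): fills=none; bids=[-] asks=[#4:5@97 #5:10@97 #3:7@99 #2:2@102]
After op 9 [order #6] limit_sell(price=97, qty=1): fills=none; bids=[-] asks=[#4:5@97 #5:10@97 #6:1@97 #3:7@99 #2:2@102]
After op 10 [order #7] limit_sell(price=101, qty=2): fills=none; bids=[-] asks=[#4:5@97 #5:10@97 #6:1@97 #3:7@99 #7:2@101 #2:2@102]
After op 11 [order #100] limit_sell(price=100, qty=5): fills=none; bids=[-] asks=[#4:5@97 #5:10@97 #6:1@97 #3:7@99 #100:5@100 #7:2@101 #2:2@102]
After op 12 [order #101] limit_buy(price=105, qty=5): fills=#101x#4:5@97; bids=[-] asks=[#5:10@97 #6:1@97 #3:7@99 #100:5@100 #7:2@101 #2:2@102]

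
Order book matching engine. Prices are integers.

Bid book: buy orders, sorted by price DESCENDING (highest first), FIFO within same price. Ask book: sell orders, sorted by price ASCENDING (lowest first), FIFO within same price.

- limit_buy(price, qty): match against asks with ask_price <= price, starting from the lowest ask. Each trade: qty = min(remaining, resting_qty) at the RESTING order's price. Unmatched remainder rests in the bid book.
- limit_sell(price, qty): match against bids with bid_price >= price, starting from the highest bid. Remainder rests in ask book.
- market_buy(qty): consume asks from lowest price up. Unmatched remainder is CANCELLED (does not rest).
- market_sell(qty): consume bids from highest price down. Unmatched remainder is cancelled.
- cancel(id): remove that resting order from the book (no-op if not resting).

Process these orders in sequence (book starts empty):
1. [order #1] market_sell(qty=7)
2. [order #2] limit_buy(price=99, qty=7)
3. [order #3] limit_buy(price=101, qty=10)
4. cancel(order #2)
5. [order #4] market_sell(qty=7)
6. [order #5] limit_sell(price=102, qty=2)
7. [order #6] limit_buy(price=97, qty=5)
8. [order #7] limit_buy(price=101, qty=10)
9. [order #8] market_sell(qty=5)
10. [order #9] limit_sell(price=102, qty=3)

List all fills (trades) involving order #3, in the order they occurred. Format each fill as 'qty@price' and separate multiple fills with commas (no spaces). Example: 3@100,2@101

After op 1 [order #1] market_sell(qty=7): fills=none; bids=[-] asks=[-]
After op 2 [order #2] limit_buy(price=99, qty=7): fills=none; bids=[#2:7@99] asks=[-]
After op 3 [order #3] limit_buy(price=101, qty=10): fills=none; bids=[#3:10@101 #2:7@99] asks=[-]
After op 4 cancel(order #2): fills=none; bids=[#3:10@101] asks=[-]
After op 5 [order #4] market_sell(qty=7): fills=#3x#4:7@101; bids=[#3:3@101] asks=[-]
After op 6 [order #5] limit_sell(price=102, qty=2): fills=none; bids=[#3:3@101] asks=[#5:2@102]
After op 7 [order #6] limit_buy(price=97, qty=5): fills=none; bids=[#3:3@101 #6:5@97] asks=[#5:2@102]
After op 8 [order #7] limit_buy(price=101, qty=10): fills=none; bids=[#3:3@101 #7:10@101 #6:5@97] asks=[#5:2@102]
After op 9 [order #8] market_sell(qty=5): fills=#3x#8:3@101 #7x#8:2@101; bids=[#7:8@101 #6:5@97] asks=[#5:2@102]
After op 10 [order #9] limit_sell(price=102, qty=3): fills=none; bids=[#7:8@101 #6:5@97] asks=[#5:2@102 #9:3@102]

Answer: 7@101,3@101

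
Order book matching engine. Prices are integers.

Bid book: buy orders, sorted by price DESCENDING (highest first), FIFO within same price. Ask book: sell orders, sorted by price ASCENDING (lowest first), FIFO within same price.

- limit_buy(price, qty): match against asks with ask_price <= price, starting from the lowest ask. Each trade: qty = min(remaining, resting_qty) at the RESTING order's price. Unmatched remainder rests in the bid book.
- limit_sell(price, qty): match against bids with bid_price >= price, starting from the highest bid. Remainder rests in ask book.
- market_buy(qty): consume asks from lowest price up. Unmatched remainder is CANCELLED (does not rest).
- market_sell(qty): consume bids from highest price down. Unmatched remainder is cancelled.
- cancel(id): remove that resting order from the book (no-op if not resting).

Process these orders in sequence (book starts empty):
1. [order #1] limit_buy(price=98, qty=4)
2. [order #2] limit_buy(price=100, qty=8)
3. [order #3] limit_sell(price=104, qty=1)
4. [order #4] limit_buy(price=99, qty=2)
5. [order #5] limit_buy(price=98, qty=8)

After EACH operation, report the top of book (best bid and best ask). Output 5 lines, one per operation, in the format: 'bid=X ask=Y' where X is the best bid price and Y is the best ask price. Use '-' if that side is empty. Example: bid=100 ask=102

Answer: bid=98 ask=-
bid=100 ask=-
bid=100 ask=104
bid=100 ask=104
bid=100 ask=104

Derivation:
After op 1 [order #1] limit_buy(price=98, qty=4): fills=none; bids=[#1:4@98] asks=[-]
After op 2 [order #2] limit_buy(price=100, qty=8): fills=none; bids=[#2:8@100 #1:4@98] asks=[-]
After op 3 [order #3] limit_sell(price=104, qty=1): fills=none; bids=[#2:8@100 #1:4@98] asks=[#3:1@104]
After op 4 [order #4] limit_buy(price=99, qty=2): fills=none; bids=[#2:8@100 #4:2@99 #1:4@98] asks=[#3:1@104]
After op 5 [order #5] limit_buy(price=98, qty=8): fills=none; bids=[#2:8@100 #4:2@99 #1:4@98 #5:8@98] asks=[#3:1@104]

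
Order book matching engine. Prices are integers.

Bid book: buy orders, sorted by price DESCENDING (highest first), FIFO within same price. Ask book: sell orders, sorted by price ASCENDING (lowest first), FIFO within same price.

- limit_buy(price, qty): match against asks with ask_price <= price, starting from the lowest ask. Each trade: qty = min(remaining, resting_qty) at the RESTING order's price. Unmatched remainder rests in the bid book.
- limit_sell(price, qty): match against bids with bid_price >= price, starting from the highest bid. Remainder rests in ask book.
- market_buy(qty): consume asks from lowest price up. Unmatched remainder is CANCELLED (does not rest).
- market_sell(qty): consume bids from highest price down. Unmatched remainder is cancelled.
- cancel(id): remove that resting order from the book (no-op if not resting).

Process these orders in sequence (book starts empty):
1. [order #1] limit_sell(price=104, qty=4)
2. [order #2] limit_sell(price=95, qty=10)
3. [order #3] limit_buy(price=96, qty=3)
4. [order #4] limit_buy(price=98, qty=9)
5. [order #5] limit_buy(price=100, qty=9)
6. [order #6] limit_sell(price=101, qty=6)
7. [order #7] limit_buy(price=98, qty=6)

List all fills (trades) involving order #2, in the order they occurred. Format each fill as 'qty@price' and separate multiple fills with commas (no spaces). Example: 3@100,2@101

After op 1 [order #1] limit_sell(price=104, qty=4): fills=none; bids=[-] asks=[#1:4@104]
After op 2 [order #2] limit_sell(price=95, qty=10): fills=none; bids=[-] asks=[#2:10@95 #1:4@104]
After op 3 [order #3] limit_buy(price=96, qty=3): fills=#3x#2:3@95; bids=[-] asks=[#2:7@95 #1:4@104]
After op 4 [order #4] limit_buy(price=98, qty=9): fills=#4x#2:7@95; bids=[#4:2@98] asks=[#1:4@104]
After op 5 [order #5] limit_buy(price=100, qty=9): fills=none; bids=[#5:9@100 #4:2@98] asks=[#1:4@104]
After op 6 [order #6] limit_sell(price=101, qty=6): fills=none; bids=[#5:9@100 #4:2@98] asks=[#6:6@101 #1:4@104]
After op 7 [order #7] limit_buy(price=98, qty=6): fills=none; bids=[#5:9@100 #4:2@98 #7:6@98] asks=[#6:6@101 #1:4@104]

Answer: 3@95,7@95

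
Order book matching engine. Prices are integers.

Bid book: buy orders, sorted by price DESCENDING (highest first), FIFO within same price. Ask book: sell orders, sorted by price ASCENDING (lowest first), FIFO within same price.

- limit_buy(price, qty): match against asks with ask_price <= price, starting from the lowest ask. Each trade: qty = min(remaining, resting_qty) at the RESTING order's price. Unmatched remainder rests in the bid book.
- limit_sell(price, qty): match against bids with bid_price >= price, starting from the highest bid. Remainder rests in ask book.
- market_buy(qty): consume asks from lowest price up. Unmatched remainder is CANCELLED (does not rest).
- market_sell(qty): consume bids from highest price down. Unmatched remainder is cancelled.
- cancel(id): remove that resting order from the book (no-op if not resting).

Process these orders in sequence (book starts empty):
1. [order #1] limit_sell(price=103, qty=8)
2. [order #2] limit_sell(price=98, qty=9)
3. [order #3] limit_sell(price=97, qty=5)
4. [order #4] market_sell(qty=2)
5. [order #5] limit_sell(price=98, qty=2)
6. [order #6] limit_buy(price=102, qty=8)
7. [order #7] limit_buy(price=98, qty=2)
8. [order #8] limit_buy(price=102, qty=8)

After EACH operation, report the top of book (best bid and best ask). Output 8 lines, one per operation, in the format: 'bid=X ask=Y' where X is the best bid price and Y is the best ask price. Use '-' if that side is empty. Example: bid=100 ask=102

After op 1 [order #1] limit_sell(price=103, qty=8): fills=none; bids=[-] asks=[#1:8@103]
After op 2 [order #2] limit_sell(price=98, qty=9): fills=none; bids=[-] asks=[#2:9@98 #1:8@103]
After op 3 [order #3] limit_sell(price=97, qty=5): fills=none; bids=[-] asks=[#3:5@97 #2:9@98 #1:8@103]
After op 4 [order #4] market_sell(qty=2): fills=none; bids=[-] asks=[#3:5@97 #2:9@98 #1:8@103]
After op 5 [order #5] limit_sell(price=98, qty=2): fills=none; bids=[-] asks=[#3:5@97 #2:9@98 #5:2@98 #1:8@103]
After op 6 [order #6] limit_buy(price=102, qty=8): fills=#6x#3:5@97 #6x#2:3@98; bids=[-] asks=[#2:6@98 #5:2@98 #1:8@103]
After op 7 [order #7] limit_buy(price=98, qty=2): fills=#7x#2:2@98; bids=[-] asks=[#2:4@98 #5:2@98 #1:8@103]
After op 8 [order #8] limit_buy(price=102, qty=8): fills=#8x#2:4@98 #8x#5:2@98; bids=[#8:2@102] asks=[#1:8@103]

Answer: bid=- ask=103
bid=- ask=98
bid=- ask=97
bid=- ask=97
bid=- ask=97
bid=- ask=98
bid=- ask=98
bid=102 ask=103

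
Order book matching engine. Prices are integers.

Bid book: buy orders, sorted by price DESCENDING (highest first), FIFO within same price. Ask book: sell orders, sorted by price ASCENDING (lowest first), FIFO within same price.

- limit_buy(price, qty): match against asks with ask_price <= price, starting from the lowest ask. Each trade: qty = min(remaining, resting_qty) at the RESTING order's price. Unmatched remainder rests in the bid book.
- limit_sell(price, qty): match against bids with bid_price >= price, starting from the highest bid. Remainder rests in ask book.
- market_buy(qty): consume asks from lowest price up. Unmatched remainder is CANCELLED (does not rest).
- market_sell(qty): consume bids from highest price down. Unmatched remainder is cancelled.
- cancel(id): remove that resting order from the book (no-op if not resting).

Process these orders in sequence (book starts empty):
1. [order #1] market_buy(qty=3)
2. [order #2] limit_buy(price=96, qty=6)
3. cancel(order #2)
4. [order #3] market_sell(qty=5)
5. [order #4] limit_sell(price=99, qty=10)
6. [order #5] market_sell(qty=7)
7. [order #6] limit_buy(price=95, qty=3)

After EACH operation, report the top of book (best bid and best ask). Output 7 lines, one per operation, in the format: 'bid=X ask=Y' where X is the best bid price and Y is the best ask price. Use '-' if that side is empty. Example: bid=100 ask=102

Answer: bid=- ask=-
bid=96 ask=-
bid=- ask=-
bid=- ask=-
bid=- ask=99
bid=- ask=99
bid=95 ask=99

Derivation:
After op 1 [order #1] market_buy(qty=3): fills=none; bids=[-] asks=[-]
After op 2 [order #2] limit_buy(price=96, qty=6): fills=none; bids=[#2:6@96] asks=[-]
After op 3 cancel(order #2): fills=none; bids=[-] asks=[-]
After op 4 [order #3] market_sell(qty=5): fills=none; bids=[-] asks=[-]
After op 5 [order #4] limit_sell(price=99, qty=10): fills=none; bids=[-] asks=[#4:10@99]
After op 6 [order #5] market_sell(qty=7): fills=none; bids=[-] asks=[#4:10@99]
After op 7 [order #6] limit_buy(price=95, qty=3): fills=none; bids=[#6:3@95] asks=[#4:10@99]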